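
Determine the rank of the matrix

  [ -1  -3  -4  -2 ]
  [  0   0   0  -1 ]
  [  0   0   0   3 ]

rank = 2

Multiply R1 by -1.
Multiply R2 by -1.
Subtract 3 times R2 from R3.
Subtract 2 times R2 from R1.
The reduced form has 2 nonzero rows.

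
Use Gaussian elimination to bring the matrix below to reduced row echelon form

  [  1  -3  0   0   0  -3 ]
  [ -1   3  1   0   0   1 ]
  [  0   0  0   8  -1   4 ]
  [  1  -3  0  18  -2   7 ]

Add R1 to R2.
Subtract R1 from R4.
Multiply R3 by 1/8.
Subtract 18 times R3 from R4.
Multiply R4 by 4.
Add 1/8 times R4 to R3.

[[1, -3, 0, 0, 0, -3], [0, 0, 1, 0, 0, -2], [0, 0, 0, 1, 0, 1], [0, 0, 0, 0, 1, 4]]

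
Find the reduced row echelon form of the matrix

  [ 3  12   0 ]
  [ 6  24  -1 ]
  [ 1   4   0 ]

R1 → 1/3·R1
  [ 1   4   0 ]
  [ 6  24  -1 ]
  [ 1   4   0 ]
R2 → R2 − 6·R1
  [ 1  4   0 ]
  [ 0  0  -1 ]
  [ 1  4   0 ]
R3 → R3 − R1
  [ 1  4   0 ]
  [ 0  0  -1 ]
  [ 0  0   0 ]
R2 → -1·R2
  [ 1  4  0 ]
  [ 0  0  1 ]
  [ 0  0  0 ]

[[1, 4, 0], [0, 0, 1], [0, 0, 0]]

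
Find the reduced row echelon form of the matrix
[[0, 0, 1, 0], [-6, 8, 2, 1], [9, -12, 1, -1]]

ρ1 <=> ρ2
  [ -6    8  2   1 ]
  [  0    0  1   0 ]
  [  9  -12  1  -1 ]
ρ1 -> -1/6·ρ1
  [ 1  -4/3  -1/3  -1/6 ]
  [ 0     0     1     0 ]
  [ 9   -12     1    -1 ]
ρ3 -> ρ3 − 9·ρ1
  [ 1  -4/3  -1/3  -1/6 ]
  [ 0     0     1     0 ]
  [ 0     0     4   1/2 ]
ρ3 -> ρ3 − 4·ρ2
  [ 1  -4/3  -1/3  -1/6 ]
  [ 0     0     1     0 ]
  [ 0     0     0   1/2 ]
ρ3 -> 2·ρ3
  [ 1  -4/3  -1/3  -1/6 ]
  [ 0     0     1     0 ]
  [ 0     0     0     1 ]
ρ1 -> ρ1 + 1/6·ρ3
  [ 1  -4/3  -1/3  0 ]
  [ 0     0     1  0 ]
  [ 0     0     0  1 ]
ρ1 -> ρ1 + 1/3·ρ2
  [ 1  -4/3  0  0 ]
  [ 0     0  1  0 ]
  [ 0     0  0  1 ]

[[1, -4/3, 0, 0], [0, 0, 1, 0], [0, 0, 0, 1]]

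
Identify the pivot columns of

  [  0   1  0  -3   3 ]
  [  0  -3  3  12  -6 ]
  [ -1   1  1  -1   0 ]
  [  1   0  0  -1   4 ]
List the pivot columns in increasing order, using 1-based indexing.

R1 <=> R3
R1 → -1·R1
R4 → R4 − R1
R2 → -1/3·R2
R3 → R3 − R2
R4 → R4 − R2
R4 → R4 − 2·R3
R2 → R2 + R3
R1 → R1 + R3
R1 → R1 + R2
Pivot columns are the columns containing a leading 1.

1, 2, 3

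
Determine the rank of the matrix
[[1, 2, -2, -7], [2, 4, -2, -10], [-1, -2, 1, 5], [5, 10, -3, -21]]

R2 ← R2 − 2·R1
  [  1   2  -2   -7 ]
  [  0   0   2    4 ]
  [ -1  -2   1    5 ]
  [  5  10  -3  -21 ]
R3 ← R3 + R1
  [ 1   2  -2   -7 ]
  [ 0   0   2    4 ]
  [ 0   0  -1   -2 ]
  [ 5  10  -3  -21 ]
R4 ← R4 − 5·R1
  [ 1  2  -2  -7 ]
  [ 0  0   2   4 ]
  [ 0  0  -1  -2 ]
  [ 0  0   7  14 ]
R2 ← 1/2·R2
  [ 1  2  -2  -7 ]
  [ 0  0   1   2 ]
  [ 0  0  -1  -2 ]
  [ 0  0   7  14 ]
R3 ← R3 + R2
  [ 1  2  -2  -7 ]
  [ 0  0   1   2 ]
  [ 0  0   0   0 ]
  [ 0  0   7  14 ]
R4 ← R4 − 7·R2
  [ 1  2  -2  -7 ]
  [ 0  0   1   2 ]
  [ 0  0   0   0 ]
  [ 0  0   0   0 ]
R1 ← R1 + 2·R2
  [ 1  2  0  -3 ]
  [ 0  0  1   2 ]
  [ 0  0  0   0 ]
  [ 0  0  0   0 ]
The reduced form has 2 nonzero rows.

rank = 2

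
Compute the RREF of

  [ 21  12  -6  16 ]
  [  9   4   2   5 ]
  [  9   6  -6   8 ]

[[1, 0, 2, 0], [0, 1, -4, 0], [0, 0, 0, 1]]

R1 -> 1/21·R1
  [ 1  4/7  -2/7  16/21 ]
  [ 9    4     2      5 ]
  [ 9    6    -6      8 ]
R2 -> R2 − 9·R1
  [ 1   4/7  -2/7  16/21 ]
  [ 0  -8/7  32/7  -13/7 ]
  [ 9     6    -6      8 ]
R3 -> R3 − 9·R1
  [ 1   4/7   -2/7  16/21 ]
  [ 0  -8/7   32/7  -13/7 ]
  [ 0   6/7  -24/7    8/7 ]
R2 -> -7/8·R2
  [ 1  4/7   -2/7  16/21 ]
  [ 0    1     -4   13/8 ]
  [ 0  6/7  -24/7    8/7 ]
R3 -> R3 − 6/7·R2
  [ 1  4/7  -2/7  16/21 ]
  [ 0    1    -4   13/8 ]
  [ 0    0     0   -1/4 ]
R3 -> -4·R3
  [ 1  4/7  -2/7  16/21 ]
  [ 0    1    -4   13/8 ]
  [ 0    0     0      1 ]
R2 -> R2 − 13/8·R3
  [ 1  4/7  -2/7  16/21 ]
  [ 0    1    -4      0 ]
  [ 0    0     0      1 ]
R1 -> R1 − 16/21·R3
  [ 1  4/7  -2/7  0 ]
  [ 0    1    -4  0 ]
  [ 0    0     0  1 ]
R1 -> R1 − 4/7·R2
  [ 1  0   2  0 ]
  [ 0  1  -4  0 ]
  [ 0  0   0  1 ]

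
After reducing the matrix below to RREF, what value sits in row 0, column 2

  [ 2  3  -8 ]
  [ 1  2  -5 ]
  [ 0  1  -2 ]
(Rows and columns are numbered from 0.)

-1

r1 ← 1/2·r1
r2 ← r2 − r1
r2 ← 2·r2
r3 ← r3 − r2
r1 ← r1 − 3/2·r2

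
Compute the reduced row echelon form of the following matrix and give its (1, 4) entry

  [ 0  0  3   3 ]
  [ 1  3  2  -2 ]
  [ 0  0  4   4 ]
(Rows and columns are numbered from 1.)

-4

ρ1 <=> ρ2
ρ2 := 1/3·ρ2
ρ3 := ρ3 − 4·ρ2
ρ1 := ρ1 − 2·ρ2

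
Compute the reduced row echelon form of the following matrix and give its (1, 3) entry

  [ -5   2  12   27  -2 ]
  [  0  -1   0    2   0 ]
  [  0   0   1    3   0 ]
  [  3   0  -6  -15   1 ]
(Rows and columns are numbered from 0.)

-2

r1 := -1/5·r1
  [ 1  -2/5  -12/5  -27/5  2/5 ]
  [ 0    -1      0      2    0 ]
  [ 0     0      1      3    0 ]
  [ 3     0     -6    -15    1 ]
r4 := r4 − 3·r1
  [ 1  -2/5  -12/5  -27/5   2/5 ]
  [ 0    -1      0      2     0 ]
  [ 0     0      1      3     0 ]
  [ 0   6/5    6/5    6/5  -1/5 ]
r2 := -1·r2
  [ 1  -2/5  -12/5  -27/5   2/5 ]
  [ 0     1      0     -2     0 ]
  [ 0     0      1      3     0 ]
  [ 0   6/5    6/5    6/5  -1/5 ]
r4 := r4 − 6/5·r2
  [ 1  -2/5  -12/5  -27/5   2/5 ]
  [ 0     1      0     -2     0 ]
  [ 0     0      1      3     0 ]
  [ 0     0    6/5   18/5  -1/5 ]
r4 := r4 − 6/5·r3
  [ 1  -2/5  -12/5  -27/5   2/5 ]
  [ 0     1      0     -2     0 ]
  [ 0     0      1      3     0 ]
  [ 0     0      0      0  -1/5 ]
r4 := -5·r4
  [ 1  -2/5  -12/5  -27/5  2/5 ]
  [ 0     1      0     -2    0 ]
  [ 0     0      1      3    0 ]
  [ 0     0      0      0    1 ]
r1 := r1 − 2/5·r4
  [ 1  -2/5  -12/5  -27/5  0 ]
  [ 0     1      0     -2  0 ]
  [ 0     0      1      3  0 ]
  [ 0     0      0      0  1 ]
r1 := r1 + 12/5·r3
  [ 1  -2/5  0  9/5  0 ]
  [ 0     1  0   -2  0 ]
  [ 0     0  1    3  0 ]
  [ 0     0  0    0  1 ]
r1 := r1 + 2/5·r2
  [ 1  0  0   1  0 ]
  [ 0  1  0  -2  0 ]
  [ 0  0  1   3  0 ]
  [ 0  0  0   0  1 ]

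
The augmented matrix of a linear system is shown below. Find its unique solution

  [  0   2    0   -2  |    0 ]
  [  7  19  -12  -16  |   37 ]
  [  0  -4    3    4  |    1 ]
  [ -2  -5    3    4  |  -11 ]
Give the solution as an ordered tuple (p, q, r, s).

(5, 2, 1/3, 2)

Swap R1 and R2.
  [  7  19  -12  -16  |   37 ]
  [  0   2    0   -2  |    0 ]
  [  0  -4    3    4  |    1 ]
  [ -2  -5    3    4  |  -11 ]
Multiply R1 by 1/7.
  [  1  19/7  -12/7  -16/7  |  37/7 ]
  [  0     2      0     -2  |     0 ]
  [  0    -4      3      4  |     1 ]
  [ -2    -5      3      4  |   -11 ]
Add 2 times R1 to R4.
  [ 1  19/7  -12/7  -16/7  |  37/7 ]
  [ 0     2      0     -2  |     0 ]
  [ 0    -4      3      4  |     1 ]
  [ 0   3/7   -3/7   -4/7  |  -3/7 ]
Multiply R2 by 1/2.
  [ 1  19/7  -12/7  -16/7  |  37/7 ]
  [ 0     1      0     -1  |     0 ]
  [ 0    -4      3      4  |     1 ]
  [ 0   3/7   -3/7   -4/7  |  -3/7 ]
Add 4 times R2 to R3.
  [ 1  19/7  -12/7  -16/7  |  37/7 ]
  [ 0     1      0     -1  |     0 ]
  [ 0     0      3      0  |     1 ]
  [ 0   3/7   -3/7   -4/7  |  -3/7 ]
Subtract 3/7 times R2 from R4.
  [ 1  19/7  -12/7  -16/7  |  37/7 ]
  [ 0     1      0     -1  |     0 ]
  [ 0     0      3      0  |     1 ]
  [ 0     0   -3/7   -1/7  |  -3/7 ]
Multiply R3 by 1/3.
  [ 1  19/7  -12/7  -16/7  |  37/7 ]
  [ 0     1      0     -1  |     0 ]
  [ 0     0      1      0  |   1/3 ]
  [ 0     0   -3/7   -1/7  |  -3/7 ]
Add 3/7 times R3 to R4.
  [ 1  19/7  -12/7  -16/7  |  37/7 ]
  [ 0     1      0     -1  |     0 ]
  [ 0     0      1      0  |   1/3 ]
  [ 0     0      0   -1/7  |  -2/7 ]
Multiply R4 by -7.
  [ 1  19/7  -12/7  -16/7  |  37/7 ]
  [ 0     1      0     -1  |     0 ]
  [ 0     0      1      0  |   1/3 ]
  [ 0     0      0      1  |     2 ]
Add R4 to R2.
  [ 1  19/7  -12/7  -16/7  |  37/7 ]
  [ 0     1      0      0  |     2 ]
  [ 0     0      1      0  |   1/3 ]
  [ 0     0      0      1  |     2 ]
Add 16/7 times R4 to R1.
  [ 1  19/7  -12/7  0  |  69/7 ]
  [ 0     1      0  0  |     2 ]
  [ 0     0      1  0  |   1/3 ]
  [ 0     0      0  1  |     2 ]
Add 12/7 times R3 to R1.
  [ 1  19/7  0  0  |  73/7 ]
  [ 0     1  0  0  |     2 ]
  [ 0     0  1  0  |   1/3 ]
  [ 0     0  0  1  |     2 ]
Subtract 19/7 times R2 from R1.
  [ 1  0  0  0  |    5 ]
  [ 0  1  0  0  |    2 ]
  [ 0  0  1  0  |  1/3 ]
  [ 0  0  0  1  |    2 ]
Reading off the last column: p = 5, q = 2, r = 1/3, s = 2.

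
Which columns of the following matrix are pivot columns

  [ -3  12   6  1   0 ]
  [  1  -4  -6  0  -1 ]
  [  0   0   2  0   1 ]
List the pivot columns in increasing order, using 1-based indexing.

r1 -> -1/3·r1
  [ 1  -4  -2  -1/3   0 ]
  [ 1  -4  -6     0  -1 ]
  [ 0   0   2     0   1 ]
r2 -> r2 − r1
  [ 1  -4  -2  -1/3   0 ]
  [ 0   0  -4   1/3  -1 ]
  [ 0   0   2     0   1 ]
r2 -> -1/4·r2
  [ 1  -4  -2   -1/3    0 ]
  [ 0   0   1  -1/12  1/4 ]
  [ 0   0   2      0    1 ]
r3 -> r3 − 2·r2
  [ 1  -4  -2   -1/3    0 ]
  [ 0   0   1  -1/12  1/4 ]
  [ 0   0   0    1/6  1/2 ]
r3 -> 6·r3
  [ 1  -4  -2   -1/3    0 ]
  [ 0   0   1  -1/12  1/4 ]
  [ 0   0   0      1    3 ]
r2 -> r2 + 1/12·r3
  [ 1  -4  -2  -1/3    0 ]
  [ 0   0   1     0  1/2 ]
  [ 0   0   0     1    3 ]
r1 -> r1 + 1/3·r3
  [ 1  -4  -2  0    1 ]
  [ 0   0   1  0  1/2 ]
  [ 0   0   0  1    3 ]
r1 -> r1 + 2·r2
  [ 1  -4  0  0    2 ]
  [ 0   0  1  0  1/2 ]
  [ 0   0  0  1    3 ]
Pivot columns are the columns containing a leading 1.

1, 3, 4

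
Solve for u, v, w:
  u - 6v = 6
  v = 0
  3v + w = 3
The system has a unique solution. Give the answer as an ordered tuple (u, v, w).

Form the augmented matrix and row-reduce:
  [ 1  -6  0  |  6 ]
  [ 0   1  0  |  0 ]
  [ 0   3  1  |  3 ]
r3 → r3 − 3·r2
  [ 1  -6  0  |  6 ]
  [ 0   1  0  |  0 ]
  [ 0   0  1  |  3 ]
r1 → r1 + 6·r2
  [ 1  0  0  |  6 ]
  [ 0  1  0  |  0 ]
  [ 0  0  1  |  3 ]
Reading off the last column: u = 6, v = 0, w = 3.

(6, 0, 3)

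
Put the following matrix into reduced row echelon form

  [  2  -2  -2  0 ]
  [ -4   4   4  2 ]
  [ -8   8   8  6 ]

R1 → 1/2·R1
R2 → R2 + 4·R1
R3 → R3 + 8·R1
R2 → 1/2·R2
R3 → R3 − 6·R2

[[1, -1, -1, 0], [0, 0, 0, 1], [0, 0, 0, 0]]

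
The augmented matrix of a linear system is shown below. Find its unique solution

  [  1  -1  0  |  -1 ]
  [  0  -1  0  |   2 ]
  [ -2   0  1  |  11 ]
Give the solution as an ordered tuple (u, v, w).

(-3, -2, 5)

Add 2 times ρ1 to ρ3.
  [ 1  -1  0  |  -1 ]
  [ 0  -1  0  |   2 ]
  [ 0  -2  1  |   9 ]
Multiply ρ2 by -1.
  [ 1  -1  0  |  -1 ]
  [ 0   1  0  |  -2 ]
  [ 0  -2  1  |   9 ]
Add 2 times ρ2 to ρ3.
  [ 1  -1  0  |  -1 ]
  [ 0   1  0  |  -2 ]
  [ 0   0  1  |   5 ]
Add ρ2 to ρ1.
  [ 1  0  0  |  -3 ]
  [ 0  1  0  |  -2 ]
  [ 0  0  1  |   5 ]
Reading off the last column: u = -3, v = -2, w = 5.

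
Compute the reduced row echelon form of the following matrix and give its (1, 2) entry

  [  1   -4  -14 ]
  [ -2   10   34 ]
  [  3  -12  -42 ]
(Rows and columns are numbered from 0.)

3

ρ2 := ρ2 + 2·ρ1
  [ 1   -4  -14 ]
  [ 0    2    6 ]
  [ 3  -12  -42 ]
ρ3 := ρ3 − 3·ρ1
  [ 1  -4  -14 ]
  [ 0   2    6 ]
  [ 0   0    0 ]
ρ2 := 1/2·ρ2
  [ 1  -4  -14 ]
  [ 0   1    3 ]
  [ 0   0    0 ]
ρ1 := ρ1 + 4·ρ2
  [ 1  0  -2 ]
  [ 0  1   3 ]
  [ 0  0   0 ]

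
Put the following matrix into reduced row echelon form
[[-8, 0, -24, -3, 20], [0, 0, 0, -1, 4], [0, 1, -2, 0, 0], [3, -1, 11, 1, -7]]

r1 -> -1/8·r1
  [ 1   0   3  3/8  -5/2 ]
  [ 0   0   0   -1     4 ]
  [ 0   1  -2    0     0 ]
  [ 3  -1  11    1    -7 ]
r4 -> r4 − 3·r1
  [ 1   0   3   3/8  -5/2 ]
  [ 0   0   0    -1     4 ]
  [ 0   1  -2     0     0 ]
  [ 0  -1   2  -1/8   1/2 ]
r2 ↔ r3
  [ 1   0   3   3/8  -5/2 ]
  [ 0   1  -2     0     0 ]
  [ 0   0   0    -1     4 ]
  [ 0  -1   2  -1/8   1/2 ]
r4 -> r4 + r2
  [ 1  0   3   3/8  -5/2 ]
  [ 0  1  -2     0     0 ]
  [ 0  0   0    -1     4 ]
  [ 0  0   0  -1/8   1/2 ]
r3 -> -1·r3
  [ 1  0   3   3/8  -5/2 ]
  [ 0  1  -2     0     0 ]
  [ 0  0   0     1    -4 ]
  [ 0  0   0  -1/8   1/2 ]
r4 -> r4 + 1/8·r3
  [ 1  0   3  3/8  -5/2 ]
  [ 0  1  -2    0     0 ]
  [ 0  0   0    1    -4 ]
  [ 0  0   0    0     0 ]
r1 -> r1 − 3/8·r3
  [ 1  0   3  0  -1 ]
  [ 0  1  -2  0   0 ]
  [ 0  0   0  1  -4 ]
  [ 0  0   0  0   0 ]

[[1, 0, 3, 0, -1], [0, 1, -2, 0, 0], [0, 0, 0, 1, -4], [0, 0, 0, 0, 0]]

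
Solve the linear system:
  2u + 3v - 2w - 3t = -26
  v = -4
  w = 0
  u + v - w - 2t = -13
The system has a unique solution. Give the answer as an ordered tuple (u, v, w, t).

Form the augmented matrix and row-reduce:
  [ 2  3  -2  -3  |  -26 ]
  [ 0  1   0   0  |   -4 ]
  [ 0  0   1   0  |    0 ]
  [ 1  1  -1  -2  |  -13 ]
ρ1 ← 1/2·ρ1
  [ 1  3/2  -1  -3/2  |  -13 ]
  [ 0    1   0     0  |   -4 ]
  [ 0    0   1     0  |    0 ]
  [ 1    1  -1    -2  |  -13 ]
ρ4 ← ρ4 − ρ1
  [ 1   3/2  -1  -3/2  |  -13 ]
  [ 0     1   0     0  |   -4 ]
  [ 0     0   1     0  |    0 ]
  [ 0  -1/2   0  -1/2  |    0 ]
ρ4 ← ρ4 + 1/2·ρ2
  [ 1  3/2  -1  -3/2  |  -13 ]
  [ 0    1   0     0  |   -4 ]
  [ 0    0   1     0  |    0 ]
  [ 0    0   0  -1/2  |   -2 ]
ρ4 ← -2·ρ4
  [ 1  3/2  -1  -3/2  |  -13 ]
  [ 0    1   0     0  |   -4 ]
  [ 0    0   1     0  |    0 ]
  [ 0    0   0     1  |    4 ]
ρ1 ← ρ1 + 3/2·ρ4
  [ 1  3/2  -1  0  |  -7 ]
  [ 0    1   0  0  |  -4 ]
  [ 0    0   1  0  |   0 ]
  [ 0    0   0  1  |   4 ]
ρ1 ← ρ1 + ρ3
  [ 1  3/2  0  0  |  -7 ]
  [ 0    1  0  0  |  -4 ]
  [ 0    0  1  0  |   0 ]
  [ 0    0  0  1  |   4 ]
ρ1 ← ρ1 − 3/2·ρ2
  [ 1  0  0  0  |  -1 ]
  [ 0  1  0  0  |  -4 ]
  [ 0  0  1  0  |   0 ]
  [ 0  0  0  1  |   4 ]
Reading off the last column: u = -1, v = -4, w = 0, t = 4.

(-1, -4, 0, 4)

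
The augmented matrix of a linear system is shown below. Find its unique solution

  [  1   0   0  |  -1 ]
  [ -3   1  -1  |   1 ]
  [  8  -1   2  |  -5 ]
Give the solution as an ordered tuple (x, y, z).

R2 → R2 + 3·R1
  [ 1   0   0  |  -1 ]
  [ 0   1  -1  |  -2 ]
  [ 8  -1   2  |  -5 ]
R3 → R3 − 8·R1
  [ 1   0   0  |  -1 ]
  [ 0   1  -1  |  -2 ]
  [ 0  -1   2  |   3 ]
R3 → R3 + R2
  [ 1  0   0  |  -1 ]
  [ 0  1  -1  |  -2 ]
  [ 0  0   1  |   1 ]
R2 → R2 + R3
  [ 1  0  0  |  -1 ]
  [ 0  1  0  |  -1 ]
  [ 0  0  1  |   1 ]
Reading off the last column: x = -1, y = -1, z = 1.

(-1, -1, 1)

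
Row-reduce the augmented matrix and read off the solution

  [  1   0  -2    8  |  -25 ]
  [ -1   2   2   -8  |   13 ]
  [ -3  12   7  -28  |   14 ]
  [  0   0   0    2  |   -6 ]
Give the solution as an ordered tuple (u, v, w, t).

Add R1 to R2.
  [  1   0  -2    8  |  -25 ]
  [  0   2   0    0  |  -12 ]
  [ -3  12   7  -28  |   14 ]
  [  0   0   0    2  |   -6 ]
Add 3 times R1 to R3.
  [ 1   0  -2   8  |  -25 ]
  [ 0   2   0   0  |  -12 ]
  [ 0  12   1  -4  |  -61 ]
  [ 0   0   0   2  |   -6 ]
Multiply R2 by 1/2.
  [ 1   0  -2   8  |  -25 ]
  [ 0   1   0   0  |   -6 ]
  [ 0  12   1  -4  |  -61 ]
  [ 0   0   0   2  |   -6 ]
Subtract 12 times R2 from R3.
  [ 1  0  -2   8  |  -25 ]
  [ 0  1   0   0  |   -6 ]
  [ 0  0   1  -4  |   11 ]
  [ 0  0   0   2  |   -6 ]
Multiply R4 by 1/2.
  [ 1  0  -2   8  |  -25 ]
  [ 0  1   0   0  |   -6 ]
  [ 0  0   1  -4  |   11 ]
  [ 0  0   0   1  |   -3 ]
Add 4 times R4 to R3.
  [ 1  0  -2  8  |  -25 ]
  [ 0  1   0  0  |   -6 ]
  [ 0  0   1  0  |   -1 ]
  [ 0  0   0  1  |   -3 ]
Subtract 8 times R4 from R1.
  [ 1  0  -2  0  |  -1 ]
  [ 0  1   0  0  |  -6 ]
  [ 0  0   1  0  |  -1 ]
  [ 0  0   0  1  |  -3 ]
Add 2 times R3 to R1.
  [ 1  0  0  0  |  -3 ]
  [ 0  1  0  0  |  -6 ]
  [ 0  0  1  0  |  -1 ]
  [ 0  0  0  1  |  -3 ]
Reading off the last column: u = -3, v = -6, w = -1, t = -3.

(-3, -6, -1, -3)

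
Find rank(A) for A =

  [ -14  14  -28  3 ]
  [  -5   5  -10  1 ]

rank = 2

R1 ← -1/14·R1
  [  1  -1    2  -3/14 ]
  [ -5   5  -10      1 ]
R2 ← R2 + 5·R1
  [ 1  -1  2  -3/14 ]
  [ 0   0  0  -1/14 ]
R2 ← -14·R2
  [ 1  -1  2  -3/14 ]
  [ 0   0  0      1 ]
R1 ← R1 + 3/14·R2
  [ 1  -1  2  0 ]
  [ 0   0  0  1 ]
The reduced form has 2 nonzero rows.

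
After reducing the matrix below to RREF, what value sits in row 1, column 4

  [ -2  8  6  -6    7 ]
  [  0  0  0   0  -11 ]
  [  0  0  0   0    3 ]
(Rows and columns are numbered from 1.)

r1 := -1/2·r1
r2 := -1/11·r2
r3 := r3 − 3·r2
r1 := r1 + 7/2·r2

3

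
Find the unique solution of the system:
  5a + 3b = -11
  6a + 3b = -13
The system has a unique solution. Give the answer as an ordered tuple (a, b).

(-2, -1/3)

Form the augmented matrix and row-reduce:
  [ 5  3  |  -11 ]
  [ 6  3  |  -13 ]
R1 -> 1/5·R1
  [ 1  3/5  |  -11/5 ]
  [ 6    3  |    -13 ]
R2 -> R2 − 6·R1
  [ 1   3/5  |  -11/5 ]
  [ 0  -3/5  |    1/5 ]
R2 -> -5/3·R2
  [ 1  3/5  |  -11/5 ]
  [ 0    1  |   -1/3 ]
R1 -> R1 − 3/5·R2
  [ 1  0  |    -2 ]
  [ 0  1  |  -1/3 ]
Reading off the last column: a = -2, b = -1/3.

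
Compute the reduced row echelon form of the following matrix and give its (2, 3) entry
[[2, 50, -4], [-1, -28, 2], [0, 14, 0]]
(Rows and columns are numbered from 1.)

Multiply R1 by 1/2.
  [  1   25  -2 ]
  [ -1  -28   2 ]
  [  0   14   0 ]
Add R1 to R2.
  [ 1  25  -2 ]
  [ 0  -3   0 ]
  [ 0  14   0 ]
Multiply R2 by -1/3.
  [ 1  25  -2 ]
  [ 0   1   0 ]
  [ 0  14   0 ]
Subtract 14 times R2 from R3.
  [ 1  25  -2 ]
  [ 0   1   0 ]
  [ 0   0   0 ]
Subtract 25 times R2 from R1.
  [ 1  0  -2 ]
  [ 0  1   0 ]
  [ 0  0   0 ]

0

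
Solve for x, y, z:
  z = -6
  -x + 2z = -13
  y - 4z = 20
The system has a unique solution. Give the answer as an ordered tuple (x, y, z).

Form the augmented matrix and row-reduce:
  [  0  0   1  |   -6 ]
  [ -1  0   2  |  -13 ]
  [  0  1  -4  |   20 ]
r1 ↔ r2
  [ -1  0   2  |  -13 ]
  [  0  0   1  |   -6 ]
  [  0  1  -4  |   20 ]
r1 := -1·r1
  [ 1  0  -2  |  13 ]
  [ 0  0   1  |  -6 ]
  [ 0  1  -4  |  20 ]
r2 ↔ r3
  [ 1  0  -2  |  13 ]
  [ 0  1  -4  |  20 ]
  [ 0  0   1  |  -6 ]
r2 := r2 + 4·r3
  [ 1  0  -2  |  13 ]
  [ 0  1   0  |  -4 ]
  [ 0  0   1  |  -6 ]
r1 := r1 + 2·r3
  [ 1  0  0  |   1 ]
  [ 0  1  0  |  -4 ]
  [ 0  0  1  |  -6 ]
Reading off the last column: x = 1, y = -4, z = -6.

(1, -4, -6)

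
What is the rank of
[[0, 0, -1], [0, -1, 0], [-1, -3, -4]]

Swap R1 and R3.
  [ -1  -3  -4 ]
  [  0  -1   0 ]
  [  0   0  -1 ]
Multiply R1 by -1.
  [ 1   3   4 ]
  [ 0  -1   0 ]
  [ 0   0  -1 ]
Multiply R2 by -1.
  [ 1  3   4 ]
  [ 0  1   0 ]
  [ 0  0  -1 ]
Multiply R3 by -1.
  [ 1  3  4 ]
  [ 0  1  0 ]
  [ 0  0  1 ]
Subtract 4 times R3 from R1.
  [ 1  3  0 ]
  [ 0  1  0 ]
  [ 0  0  1 ]
Subtract 3 times R2 from R1.
  [ 1  0  0 ]
  [ 0  1  0 ]
  [ 0  0  1 ]
The reduced form has 3 nonzero rows.

rank = 3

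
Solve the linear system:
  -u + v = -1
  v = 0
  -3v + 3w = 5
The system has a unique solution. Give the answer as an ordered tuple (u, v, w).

Form the augmented matrix and row-reduce:
  [ -1   1  0  |  -1 ]
  [  0   1  0  |   0 ]
  [  0  -3  3  |   5 ]
r1 -> -1·r1
r3 -> r3 + 3·r2
r3 -> 1/3·r3
r1 -> r1 + r2
Reading off the last column: u = 1, v = 0, w = 5/3.

(1, 0, 5/3)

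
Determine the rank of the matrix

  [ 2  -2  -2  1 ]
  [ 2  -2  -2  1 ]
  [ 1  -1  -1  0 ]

Multiply R1 by 1/2.
  [ 1  -1  -1  1/2 ]
  [ 2  -2  -2    1 ]
  [ 1  -1  -1    0 ]
Subtract 2 times R1 from R2.
  [ 1  -1  -1  1/2 ]
  [ 0   0   0    0 ]
  [ 1  -1  -1    0 ]
Subtract R1 from R3.
  [ 1  -1  -1   1/2 ]
  [ 0   0   0     0 ]
  [ 0   0   0  -1/2 ]
Swap R2 and R3.
  [ 1  -1  -1   1/2 ]
  [ 0   0   0  -1/2 ]
  [ 0   0   0     0 ]
Multiply R2 by -2.
  [ 1  -1  -1  1/2 ]
  [ 0   0   0    1 ]
  [ 0   0   0    0 ]
Subtract 1/2 times R2 from R1.
  [ 1  -1  -1  0 ]
  [ 0   0   0  1 ]
  [ 0   0   0  0 ]
The reduced form has 2 nonzero rows.

rank = 2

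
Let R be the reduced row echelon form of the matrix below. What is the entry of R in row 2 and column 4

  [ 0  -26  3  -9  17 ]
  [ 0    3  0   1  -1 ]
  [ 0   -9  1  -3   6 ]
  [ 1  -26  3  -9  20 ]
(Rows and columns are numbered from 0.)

Swap r1 and r4.
  [ 1  -26  3  -9  20 ]
  [ 0    3  0   1  -1 ]
  [ 0   -9  1  -3   6 ]
  [ 0  -26  3  -9  17 ]
Multiply r2 by 1/3.
  [ 1  -26  3   -9    20 ]
  [ 0    1  0  1/3  -1/3 ]
  [ 0   -9  1   -3     6 ]
  [ 0  -26  3   -9    17 ]
Add 9 times r2 to r3.
  [ 1  -26  3   -9    20 ]
  [ 0    1  0  1/3  -1/3 ]
  [ 0    0  1    0     3 ]
  [ 0  -26  3   -9    17 ]
Add 26 times r2 to r4.
  [ 1  -26  3    -9    20 ]
  [ 0    1  0   1/3  -1/3 ]
  [ 0    0  1     0     3 ]
  [ 0    0  3  -1/3  25/3 ]
Subtract 3 times r3 from r4.
  [ 1  -26  3    -9    20 ]
  [ 0    1  0   1/3  -1/3 ]
  [ 0    0  1     0     3 ]
  [ 0    0  0  -1/3  -2/3 ]
Multiply r4 by -3.
  [ 1  -26  3   -9    20 ]
  [ 0    1  0  1/3  -1/3 ]
  [ 0    0  1    0     3 ]
  [ 0    0  0    1     2 ]
Subtract 1/3 times r4 from r2.
  [ 1  -26  3  -9  20 ]
  [ 0    1  0   0  -1 ]
  [ 0    0  1   0   3 ]
  [ 0    0  0   1   2 ]
Add 9 times r4 to r1.
  [ 1  -26  3  0  38 ]
  [ 0    1  0  0  -1 ]
  [ 0    0  1  0   3 ]
  [ 0    0  0  1   2 ]
Subtract 3 times r3 from r1.
  [ 1  -26  0  0  29 ]
  [ 0    1  0  0  -1 ]
  [ 0    0  1  0   3 ]
  [ 0    0  0  1   2 ]
Add 26 times r2 to r1.
  [ 1  0  0  0   3 ]
  [ 0  1  0  0  -1 ]
  [ 0  0  1  0   3 ]
  [ 0  0  0  1   2 ]

3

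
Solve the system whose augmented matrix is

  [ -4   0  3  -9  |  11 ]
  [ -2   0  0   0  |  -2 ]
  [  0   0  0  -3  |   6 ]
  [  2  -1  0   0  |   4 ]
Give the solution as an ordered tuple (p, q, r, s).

(1, -2, -1, -2)

Multiply r1 by -1/4.
  [  1   0  -3/4  9/4  |  -11/4 ]
  [ -2   0     0    0  |     -2 ]
  [  0   0     0   -3  |      6 ]
  [  2  -1     0    0  |      4 ]
Add 2 times r1 to r2.
  [ 1   0  -3/4  9/4  |  -11/4 ]
  [ 0   0  -3/2  9/2  |  -15/2 ]
  [ 0   0     0   -3  |      6 ]
  [ 2  -1     0    0  |      4 ]
Subtract 2 times r1 from r4.
  [ 1   0  -3/4   9/4  |  -11/4 ]
  [ 0   0  -3/2   9/2  |  -15/2 ]
  [ 0   0     0    -3  |      6 ]
  [ 0  -1   3/2  -9/2  |   19/2 ]
Swap r2 and r4.
  [ 1   0  -3/4   9/4  |  -11/4 ]
  [ 0  -1   3/2  -9/2  |   19/2 ]
  [ 0   0     0    -3  |      6 ]
  [ 0   0  -3/2   9/2  |  -15/2 ]
Multiply r2 by -1.
  [ 1  0  -3/4  9/4  |  -11/4 ]
  [ 0  1  -3/2  9/2  |  -19/2 ]
  [ 0  0     0   -3  |      6 ]
  [ 0  0  -3/2  9/2  |  -15/2 ]
Swap r3 and r4.
  [ 1  0  -3/4  9/4  |  -11/4 ]
  [ 0  1  -3/2  9/2  |  -19/2 ]
  [ 0  0  -3/2  9/2  |  -15/2 ]
  [ 0  0     0   -3  |      6 ]
Multiply r3 by -2/3.
  [ 1  0  -3/4  9/4  |  -11/4 ]
  [ 0  1  -3/2  9/2  |  -19/2 ]
  [ 0  0     1   -3  |      5 ]
  [ 0  0     0   -3  |      6 ]
Multiply r4 by -1/3.
  [ 1  0  -3/4  9/4  |  -11/4 ]
  [ 0  1  -3/2  9/2  |  -19/2 ]
  [ 0  0     1   -3  |      5 ]
  [ 0  0     0    1  |     -2 ]
Add 3 times r4 to r3.
  [ 1  0  -3/4  9/4  |  -11/4 ]
  [ 0  1  -3/2  9/2  |  -19/2 ]
  [ 0  0     1    0  |     -1 ]
  [ 0  0     0    1  |     -2 ]
Subtract 9/2 times r4 from r2.
  [ 1  0  -3/4  9/4  |  -11/4 ]
  [ 0  1  -3/2    0  |   -1/2 ]
  [ 0  0     1    0  |     -1 ]
  [ 0  0     0    1  |     -2 ]
Subtract 9/4 times r4 from r1.
  [ 1  0  -3/4  0  |   7/4 ]
  [ 0  1  -3/2  0  |  -1/2 ]
  [ 0  0     1  0  |    -1 ]
  [ 0  0     0  1  |    -2 ]
Add 3/2 times r3 to r2.
  [ 1  0  -3/4  0  |  7/4 ]
  [ 0  1     0  0  |   -2 ]
  [ 0  0     1  0  |   -1 ]
  [ 0  0     0  1  |   -2 ]
Add 3/4 times r3 to r1.
  [ 1  0  0  0  |   1 ]
  [ 0  1  0  0  |  -2 ]
  [ 0  0  1  0  |  -1 ]
  [ 0  0  0  1  |  -2 ]
Reading off the last column: p = 1, q = -2, r = -1, s = -2.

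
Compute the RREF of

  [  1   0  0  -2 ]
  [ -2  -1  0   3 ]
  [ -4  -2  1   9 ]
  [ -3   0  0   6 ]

Add 2 times ρ1 to ρ2.
  [  1   0  0  -2 ]
  [  0  -1  0  -1 ]
  [ -4  -2  1   9 ]
  [ -3   0  0   6 ]
Add 4 times ρ1 to ρ3.
  [  1   0  0  -2 ]
  [  0  -1  0  -1 ]
  [  0  -2  1   1 ]
  [ -3   0  0   6 ]
Add 3 times ρ1 to ρ4.
  [ 1   0  0  -2 ]
  [ 0  -1  0  -1 ]
  [ 0  -2  1   1 ]
  [ 0   0  0   0 ]
Multiply ρ2 by -1.
  [ 1   0  0  -2 ]
  [ 0   1  0   1 ]
  [ 0  -2  1   1 ]
  [ 0   0  0   0 ]
Add 2 times ρ2 to ρ3.
  [ 1  0  0  -2 ]
  [ 0  1  0   1 ]
  [ 0  0  1   3 ]
  [ 0  0  0   0 ]

[[1, 0, 0, -2], [0, 1, 0, 1], [0, 0, 1, 3], [0, 0, 0, 0]]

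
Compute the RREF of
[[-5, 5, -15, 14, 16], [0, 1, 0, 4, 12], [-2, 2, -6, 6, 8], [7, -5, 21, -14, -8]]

ρ1 -> -1/5·ρ1
  [  1  -1   3  -14/5  -16/5 ]
  [  0   1   0      4     12 ]
  [ -2   2  -6      6      8 ]
  [  7  -5  21    -14     -8 ]
ρ3 -> ρ3 + 2·ρ1
  [ 1  -1   3  -14/5  -16/5 ]
  [ 0   1   0      4     12 ]
  [ 0   0   0    2/5    8/5 ]
  [ 7  -5  21    -14     -8 ]
ρ4 -> ρ4 − 7·ρ1
  [ 1  -1  3  -14/5  -16/5 ]
  [ 0   1  0      4     12 ]
  [ 0   0  0    2/5    8/5 ]
  [ 0   2  0   28/5   72/5 ]
ρ4 -> ρ4 − 2·ρ2
  [ 1  -1  3  -14/5  -16/5 ]
  [ 0   1  0      4     12 ]
  [ 0   0  0    2/5    8/5 ]
  [ 0   0  0  -12/5  -48/5 ]
ρ3 -> 5/2·ρ3
  [ 1  -1  3  -14/5  -16/5 ]
  [ 0   1  0      4     12 ]
  [ 0   0  0      1      4 ]
  [ 0   0  0  -12/5  -48/5 ]
ρ4 -> ρ4 + 12/5·ρ3
  [ 1  -1  3  -14/5  -16/5 ]
  [ 0   1  0      4     12 ]
  [ 0   0  0      1      4 ]
  [ 0   0  0      0      0 ]
ρ2 -> ρ2 − 4·ρ3
  [ 1  -1  3  -14/5  -16/5 ]
  [ 0   1  0      0     -4 ]
  [ 0   0  0      1      4 ]
  [ 0   0  0      0      0 ]
ρ1 -> ρ1 + 14/5·ρ3
  [ 1  -1  3  0   8 ]
  [ 0   1  0  0  -4 ]
  [ 0   0  0  1   4 ]
  [ 0   0  0  0   0 ]
ρ1 -> ρ1 + ρ2
  [ 1  0  3  0   4 ]
  [ 0  1  0  0  -4 ]
  [ 0  0  0  1   4 ]
  [ 0  0  0  0   0 ]

[[1, 0, 3, 0, 4], [0, 1, 0, 0, -4], [0, 0, 0, 1, 4], [0, 0, 0, 0, 0]]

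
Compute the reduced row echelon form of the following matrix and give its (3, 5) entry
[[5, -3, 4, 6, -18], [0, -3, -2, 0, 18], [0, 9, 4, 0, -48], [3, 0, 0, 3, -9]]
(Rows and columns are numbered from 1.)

-3

R1 → 1/5·R1
  [ 1  -3/5  4/5  6/5  -18/5 ]
  [ 0    -3   -2    0     18 ]
  [ 0     9    4    0    -48 ]
  [ 3     0    0    3     -9 ]
R4 → R4 − 3·R1
  [ 1  -3/5    4/5   6/5  -18/5 ]
  [ 0    -3     -2     0     18 ]
  [ 0     9      4     0    -48 ]
  [ 0   9/5  -12/5  -3/5    9/5 ]
R2 → -1/3·R2
  [ 1  -3/5    4/5   6/5  -18/5 ]
  [ 0     1    2/3     0     -6 ]
  [ 0     9      4     0    -48 ]
  [ 0   9/5  -12/5  -3/5    9/5 ]
R3 → R3 − 9·R2
  [ 1  -3/5    4/5   6/5  -18/5 ]
  [ 0     1    2/3     0     -6 ]
  [ 0     0     -2     0      6 ]
  [ 0   9/5  -12/5  -3/5    9/5 ]
R4 → R4 − 9/5·R2
  [ 1  -3/5    4/5   6/5  -18/5 ]
  [ 0     1    2/3     0     -6 ]
  [ 0     0     -2     0      6 ]
  [ 0     0  -18/5  -3/5   63/5 ]
R3 → -1/2·R3
  [ 1  -3/5    4/5   6/5  -18/5 ]
  [ 0     1    2/3     0     -6 ]
  [ 0     0      1     0     -3 ]
  [ 0     0  -18/5  -3/5   63/5 ]
R4 → R4 + 18/5·R3
  [ 1  -3/5  4/5   6/5  -18/5 ]
  [ 0     1  2/3     0     -6 ]
  [ 0     0    1     0     -3 ]
  [ 0     0    0  -3/5    9/5 ]
R4 → -5/3·R4
  [ 1  -3/5  4/5  6/5  -18/5 ]
  [ 0     1  2/3    0     -6 ]
  [ 0     0    1    0     -3 ]
  [ 0     0    0    1     -3 ]
R1 → R1 − 6/5·R4
  [ 1  -3/5  4/5  0   0 ]
  [ 0     1  2/3  0  -6 ]
  [ 0     0    1  0  -3 ]
  [ 0     0    0  1  -3 ]
R2 → R2 − 2/3·R3
  [ 1  -3/5  4/5  0   0 ]
  [ 0     1    0  0  -4 ]
  [ 0     0    1  0  -3 ]
  [ 0     0    0  1  -3 ]
R1 → R1 − 4/5·R3
  [ 1  -3/5  0  0  12/5 ]
  [ 0     1  0  0    -4 ]
  [ 0     0  1  0    -3 ]
  [ 0     0  0  1    -3 ]
R1 → R1 + 3/5·R2
  [ 1  0  0  0   0 ]
  [ 0  1  0  0  -4 ]
  [ 0  0  1  0  -3 ]
  [ 0  0  0  1  -3 ]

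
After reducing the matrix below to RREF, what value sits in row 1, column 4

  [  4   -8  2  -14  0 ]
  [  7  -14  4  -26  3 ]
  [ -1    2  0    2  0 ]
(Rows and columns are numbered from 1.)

-2

Multiply R1 by 1/4.
  [  1   -2  1/2  -7/2  0 ]
  [  7  -14    4   -26  3 ]
  [ -1    2    0     2  0 ]
Subtract 7 times R1 from R2.
  [  1  -2  1/2  -7/2  0 ]
  [  0   0  1/2  -3/2  3 ]
  [ -1   2    0     2  0 ]
Add R1 to R3.
  [ 1  -2  1/2  -7/2  0 ]
  [ 0   0  1/2  -3/2  3 ]
  [ 0   0  1/2  -3/2  0 ]
Multiply R2 by 2.
  [ 1  -2  1/2  -7/2  0 ]
  [ 0   0    1    -3  6 ]
  [ 0   0  1/2  -3/2  0 ]
Subtract 1/2 times R2 from R3.
  [ 1  -2  1/2  -7/2   0 ]
  [ 0   0    1    -3   6 ]
  [ 0   0    0     0  -3 ]
Multiply R3 by -1/3.
  [ 1  -2  1/2  -7/2  0 ]
  [ 0   0    1    -3  6 ]
  [ 0   0    0     0  1 ]
Subtract 6 times R3 from R2.
  [ 1  -2  1/2  -7/2  0 ]
  [ 0   0    1    -3  0 ]
  [ 0   0    0     0  1 ]
Subtract 1/2 times R2 from R1.
  [ 1  -2  0  -2  0 ]
  [ 0   0  1  -3  0 ]
  [ 0   0  0   0  1 ]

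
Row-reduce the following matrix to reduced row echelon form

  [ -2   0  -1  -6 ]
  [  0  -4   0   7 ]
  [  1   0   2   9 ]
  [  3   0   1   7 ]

[[1, 0, 0, 1], [0, 1, 0, -7/4], [0, 0, 1, 4], [0, 0, 0, 0]]

R1 ← -1/2·R1
  [ 1   0  1/2  3 ]
  [ 0  -4    0  7 ]
  [ 1   0    2  9 ]
  [ 3   0    1  7 ]
R3 ← R3 − R1
  [ 1   0  1/2  3 ]
  [ 0  -4    0  7 ]
  [ 0   0  3/2  6 ]
  [ 3   0    1  7 ]
R4 ← R4 − 3·R1
  [ 1   0   1/2   3 ]
  [ 0  -4     0   7 ]
  [ 0   0   3/2   6 ]
  [ 0   0  -1/2  -2 ]
R2 ← -1/4·R2
  [ 1  0   1/2     3 ]
  [ 0  1     0  -7/4 ]
  [ 0  0   3/2     6 ]
  [ 0  0  -1/2    -2 ]
R3 ← 2/3·R3
  [ 1  0   1/2     3 ]
  [ 0  1     0  -7/4 ]
  [ 0  0     1     4 ]
  [ 0  0  -1/2    -2 ]
R4 ← R4 + 1/2·R3
  [ 1  0  1/2     3 ]
  [ 0  1    0  -7/4 ]
  [ 0  0    1     4 ]
  [ 0  0    0     0 ]
R1 ← R1 − 1/2·R3
  [ 1  0  0     1 ]
  [ 0  1  0  -7/4 ]
  [ 0  0  1     4 ]
  [ 0  0  0     0 ]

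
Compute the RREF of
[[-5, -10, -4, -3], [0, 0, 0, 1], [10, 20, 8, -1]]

R1 → -1/5·R1
  [  1   2  4/5  3/5 ]
  [  0   0    0    1 ]
  [ 10  20    8   -1 ]
R3 → R3 − 10·R1
  [ 1  2  4/5  3/5 ]
  [ 0  0    0    1 ]
  [ 0  0    0   -7 ]
R3 → R3 + 7·R2
  [ 1  2  4/5  3/5 ]
  [ 0  0    0    1 ]
  [ 0  0    0    0 ]
R1 → R1 − 3/5·R2
  [ 1  2  4/5  0 ]
  [ 0  0    0  1 ]
  [ 0  0    0  0 ]

[[1, 2, 4/5, 0], [0, 0, 0, 1], [0, 0, 0, 0]]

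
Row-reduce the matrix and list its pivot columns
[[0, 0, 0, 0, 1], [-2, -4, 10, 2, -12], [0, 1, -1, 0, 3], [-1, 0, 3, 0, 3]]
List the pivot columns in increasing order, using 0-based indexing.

0, 1, 3, 4

R1 <-> R2
  [ -2  -4  10  2  -12 ]
  [  0   0   0  0    1 ]
  [  0   1  -1  0    3 ]
  [ -1   0   3  0    3 ]
R1 ← -1/2·R1
  [  1  2  -5  -1  6 ]
  [  0  0   0   0  1 ]
  [  0  1  -1   0  3 ]
  [ -1  0   3   0  3 ]
R4 ← R4 + R1
  [ 1  2  -5  -1  6 ]
  [ 0  0   0   0  1 ]
  [ 0  1  -1   0  3 ]
  [ 0  2  -2  -1  9 ]
R2 <-> R3
  [ 1  2  -5  -1  6 ]
  [ 0  1  -1   0  3 ]
  [ 0  0   0   0  1 ]
  [ 0  2  -2  -1  9 ]
R4 ← R4 − 2·R2
  [ 1  2  -5  -1  6 ]
  [ 0  1  -1   0  3 ]
  [ 0  0   0   0  1 ]
  [ 0  0   0  -1  3 ]
R3 <-> R4
  [ 1  2  -5  -1  6 ]
  [ 0  1  -1   0  3 ]
  [ 0  0   0  -1  3 ]
  [ 0  0   0   0  1 ]
R3 ← -1·R3
  [ 1  2  -5  -1   6 ]
  [ 0  1  -1   0   3 ]
  [ 0  0   0   1  -3 ]
  [ 0  0   0   0   1 ]
R3 ← R3 + 3·R4
  [ 1  2  -5  -1  6 ]
  [ 0  1  -1   0  3 ]
  [ 0  0   0   1  0 ]
  [ 0  0   0   0  1 ]
R2 ← R2 − 3·R4
  [ 1  2  -5  -1  6 ]
  [ 0  1  -1   0  0 ]
  [ 0  0   0   1  0 ]
  [ 0  0   0   0  1 ]
R1 ← R1 − 6·R4
  [ 1  2  -5  -1  0 ]
  [ 0  1  -1   0  0 ]
  [ 0  0   0   1  0 ]
  [ 0  0   0   0  1 ]
R1 ← R1 + R3
  [ 1  2  -5  0  0 ]
  [ 0  1  -1  0  0 ]
  [ 0  0   0  1  0 ]
  [ 0  0   0  0  1 ]
R1 ← R1 − 2·R2
  [ 1  0  -3  0  0 ]
  [ 0  1  -1  0  0 ]
  [ 0  0   0  1  0 ]
  [ 0  0   0  0  1 ]
Pivot columns are the columns containing a leading 1.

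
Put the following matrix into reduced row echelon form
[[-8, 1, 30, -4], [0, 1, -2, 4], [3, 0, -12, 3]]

[[1, 0, -4, 1], [0, 1, -2, 4], [0, 0, 0, 0]]

R1 := -1/8·R1
  [ 1  -1/8  -15/4  1/2 ]
  [ 0     1     -2    4 ]
  [ 3     0    -12    3 ]
R3 := R3 − 3·R1
  [ 1  -1/8  -15/4  1/2 ]
  [ 0     1     -2    4 ]
  [ 0   3/8   -3/4  3/2 ]
R3 := R3 − 3/8·R2
  [ 1  -1/8  -15/4  1/2 ]
  [ 0     1     -2    4 ]
  [ 0     0      0    0 ]
R1 := R1 + 1/8·R2
  [ 1  0  -4  1 ]
  [ 0  1  -2  4 ]
  [ 0  0   0  0 ]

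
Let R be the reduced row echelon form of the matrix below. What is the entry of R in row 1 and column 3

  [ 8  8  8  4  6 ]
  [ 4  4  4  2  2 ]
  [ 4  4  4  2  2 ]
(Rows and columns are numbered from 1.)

R1 → 1/8·R1
  [ 1  1  1  1/2  3/4 ]
  [ 4  4  4    2    2 ]
  [ 4  4  4    2    2 ]
R2 → R2 − 4·R1
  [ 1  1  1  1/2  3/4 ]
  [ 0  0  0    0   -1 ]
  [ 4  4  4    2    2 ]
R3 → R3 − 4·R1
  [ 1  1  1  1/2  3/4 ]
  [ 0  0  0    0   -1 ]
  [ 0  0  0    0   -1 ]
R2 → -1·R2
  [ 1  1  1  1/2  3/4 ]
  [ 0  0  0    0    1 ]
  [ 0  0  0    0   -1 ]
R3 → R3 + R2
  [ 1  1  1  1/2  3/4 ]
  [ 0  0  0    0    1 ]
  [ 0  0  0    0    0 ]
R1 → R1 − 3/4·R2
  [ 1  1  1  1/2  0 ]
  [ 0  0  0    0  1 ]
  [ 0  0  0    0  0 ]

1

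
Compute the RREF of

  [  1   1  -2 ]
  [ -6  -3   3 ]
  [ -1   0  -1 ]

[[1, 0, 1], [0, 1, -3], [0, 0, 0]]

Add 6 times r1 to r2.
  [  1  1  -2 ]
  [  0  3  -9 ]
  [ -1  0  -1 ]
Add r1 to r3.
  [ 1  1  -2 ]
  [ 0  3  -9 ]
  [ 0  1  -3 ]
Multiply r2 by 1/3.
  [ 1  1  -2 ]
  [ 0  1  -3 ]
  [ 0  1  -3 ]
Subtract r2 from r3.
  [ 1  1  -2 ]
  [ 0  1  -3 ]
  [ 0  0   0 ]
Subtract r2 from r1.
  [ 1  0   1 ]
  [ 0  1  -3 ]
  [ 0  0   0 ]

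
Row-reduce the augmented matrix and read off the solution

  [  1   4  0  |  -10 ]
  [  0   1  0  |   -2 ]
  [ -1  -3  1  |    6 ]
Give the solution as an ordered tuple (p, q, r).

(-2, -2, -2)

ρ3 ← ρ3 + ρ1
  [ 1  4  0  |  -10 ]
  [ 0  1  0  |   -2 ]
  [ 0  1  1  |   -4 ]
ρ3 ← ρ3 − ρ2
  [ 1  4  0  |  -10 ]
  [ 0  1  0  |   -2 ]
  [ 0  0  1  |   -2 ]
ρ1 ← ρ1 − 4·ρ2
  [ 1  0  0  |  -2 ]
  [ 0  1  0  |  -2 ]
  [ 0  0  1  |  -2 ]
Reading off the last column: p = -2, q = -2, r = -2.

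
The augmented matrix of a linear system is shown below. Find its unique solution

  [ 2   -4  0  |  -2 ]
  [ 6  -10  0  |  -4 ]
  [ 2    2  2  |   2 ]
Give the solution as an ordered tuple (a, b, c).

R1 → 1/2·R1
  [ 1   -2  0  |  -1 ]
  [ 6  -10  0  |  -4 ]
  [ 2    2  2  |   2 ]
R2 → R2 − 6·R1
  [ 1  -2  0  |  -1 ]
  [ 0   2  0  |   2 ]
  [ 2   2  2  |   2 ]
R3 → R3 − 2·R1
  [ 1  -2  0  |  -1 ]
  [ 0   2  0  |   2 ]
  [ 0   6  2  |   4 ]
R2 → 1/2·R2
  [ 1  -2  0  |  -1 ]
  [ 0   1  0  |   1 ]
  [ 0   6  2  |   4 ]
R3 → R3 − 6·R2
  [ 1  -2  0  |  -1 ]
  [ 0   1  0  |   1 ]
  [ 0   0  2  |  -2 ]
R3 → 1/2·R3
  [ 1  -2  0  |  -1 ]
  [ 0   1  0  |   1 ]
  [ 0   0  1  |  -1 ]
R1 → R1 + 2·R2
  [ 1  0  0  |   1 ]
  [ 0  1  0  |   1 ]
  [ 0  0  1  |  -1 ]
Reading off the last column: a = 1, b = 1, c = -1.

(1, 1, -1)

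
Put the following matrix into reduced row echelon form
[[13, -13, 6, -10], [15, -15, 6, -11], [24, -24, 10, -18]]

R1 -> 1/13·R1
  [  1   -1  6/13  -10/13 ]
  [ 15  -15     6     -11 ]
  [ 24  -24    10     -18 ]
R2 -> R2 − 15·R1
  [  1   -1    6/13  -10/13 ]
  [  0    0  -12/13    7/13 ]
  [ 24  -24      10     -18 ]
R3 -> R3 − 24·R1
  [ 1  -1    6/13  -10/13 ]
  [ 0   0  -12/13    7/13 ]
  [ 0   0  -14/13    6/13 ]
R2 -> -13/12·R2
  [ 1  -1    6/13  -10/13 ]
  [ 0   0       1   -7/12 ]
  [ 0   0  -14/13    6/13 ]
R3 -> R3 + 14/13·R2
  [ 1  -1  6/13  -10/13 ]
  [ 0   0     1   -7/12 ]
  [ 0   0     0    -1/6 ]
R3 -> -6·R3
  [ 1  -1  6/13  -10/13 ]
  [ 0   0     1   -7/12 ]
  [ 0   0     0       1 ]
R2 -> R2 + 7/12·R3
  [ 1  -1  6/13  -10/13 ]
  [ 0   0     1       0 ]
  [ 0   0     0       1 ]
R1 -> R1 + 10/13·R3
  [ 1  -1  6/13  0 ]
  [ 0   0     1  0 ]
  [ 0   0     0  1 ]
R1 -> R1 − 6/13·R2
  [ 1  -1  0  0 ]
  [ 0   0  1  0 ]
  [ 0   0  0  1 ]

[[1, -1, 0, 0], [0, 0, 1, 0], [0, 0, 0, 1]]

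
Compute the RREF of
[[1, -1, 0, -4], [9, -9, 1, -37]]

ρ2 -> ρ2 − 9·ρ1

[[1, -1, 0, -4], [0, 0, 1, -1]]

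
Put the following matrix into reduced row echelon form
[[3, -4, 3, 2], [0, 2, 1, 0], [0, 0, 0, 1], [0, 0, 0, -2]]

[[1, 0, 5/3, 0], [0, 1, 1/2, 0], [0, 0, 0, 1], [0, 0, 0, 0]]

R1 -> 1/3·R1
  [ 1  -4/3  1  2/3 ]
  [ 0     2  1    0 ]
  [ 0     0  0    1 ]
  [ 0     0  0   -2 ]
R2 -> 1/2·R2
  [ 1  -4/3    1  2/3 ]
  [ 0     1  1/2    0 ]
  [ 0     0    0    1 ]
  [ 0     0    0   -2 ]
R4 -> R4 + 2·R3
  [ 1  -4/3    1  2/3 ]
  [ 0     1  1/2    0 ]
  [ 0     0    0    1 ]
  [ 0     0    0    0 ]
R1 -> R1 − 2/3·R3
  [ 1  -4/3    1  0 ]
  [ 0     1  1/2  0 ]
  [ 0     0    0  1 ]
  [ 0     0    0  0 ]
R1 -> R1 + 4/3·R2
  [ 1  0  5/3  0 ]
  [ 0  1  1/2  0 ]
  [ 0  0    0  1 ]
  [ 0  0    0  0 ]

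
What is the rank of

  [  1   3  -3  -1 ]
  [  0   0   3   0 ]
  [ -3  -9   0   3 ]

Add 3 times R1 to R3.
  [ 1  3  -3  -1 ]
  [ 0  0   3   0 ]
  [ 0  0  -9   0 ]
Multiply R2 by 1/3.
  [ 1  3  -3  -1 ]
  [ 0  0   1   0 ]
  [ 0  0  -9   0 ]
Add 9 times R2 to R3.
  [ 1  3  -3  -1 ]
  [ 0  0   1   0 ]
  [ 0  0   0   0 ]
Add 3 times R2 to R1.
  [ 1  3  0  -1 ]
  [ 0  0  1   0 ]
  [ 0  0  0   0 ]
The reduced form has 2 nonzero rows.

rank = 2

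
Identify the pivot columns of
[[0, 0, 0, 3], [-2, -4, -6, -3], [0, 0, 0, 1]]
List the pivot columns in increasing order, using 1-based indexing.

R1 <-> R2
  [ -2  -4  -6  -3 ]
  [  0   0   0   3 ]
  [  0   0   0   1 ]
R1 → -1/2·R1
  [ 1  2  3  3/2 ]
  [ 0  0  0    3 ]
  [ 0  0  0    1 ]
R2 → 1/3·R2
  [ 1  2  3  3/2 ]
  [ 0  0  0    1 ]
  [ 0  0  0    1 ]
R3 → R3 − R2
  [ 1  2  3  3/2 ]
  [ 0  0  0    1 ]
  [ 0  0  0    0 ]
R1 → R1 − 3/2·R2
  [ 1  2  3  0 ]
  [ 0  0  0  1 ]
  [ 0  0  0  0 ]
Pivot columns are the columns containing a leading 1.

1, 4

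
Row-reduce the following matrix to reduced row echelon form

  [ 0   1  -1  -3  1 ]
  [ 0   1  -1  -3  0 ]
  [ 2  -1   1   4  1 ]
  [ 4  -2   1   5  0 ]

[[1, 0, 0, 1/2, 0], [0, 1, 0, 0, 0], [0, 0, 1, 3, 0], [0, 0, 0, 0, 1]]

ρ1 <-> ρ3
  [ 2  -1   1   4  1 ]
  [ 0   1  -1  -3  0 ]
  [ 0   1  -1  -3  1 ]
  [ 4  -2   1   5  0 ]
ρ1 -> 1/2·ρ1
  [ 1  -1/2  1/2   2  1/2 ]
  [ 0     1   -1  -3    0 ]
  [ 0     1   -1  -3    1 ]
  [ 4    -2    1   5    0 ]
ρ4 -> ρ4 − 4·ρ1
  [ 1  -1/2  1/2   2  1/2 ]
  [ 0     1   -1  -3    0 ]
  [ 0     1   -1  -3    1 ]
  [ 0     0   -1  -3   -2 ]
ρ3 -> ρ3 − ρ2
  [ 1  -1/2  1/2   2  1/2 ]
  [ 0     1   -1  -3    0 ]
  [ 0     0    0   0    1 ]
  [ 0     0   -1  -3   -2 ]
ρ3 <-> ρ4
  [ 1  -1/2  1/2   2  1/2 ]
  [ 0     1   -1  -3    0 ]
  [ 0     0   -1  -3   -2 ]
  [ 0     0    0   0    1 ]
ρ3 -> -1·ρ3
  [ 1  -1/2  1/2   2  1/2 ]
  [ 0     1   -1  -3    0 ]
  [ 0     0    1   3    2 ]
  [ 0     0    0   0    1 ]
ρ3 -> ρ3 − 2·ρ4
  [ 1  -1/2  1/2   2  1/2 ]
  [ 0     1   -1  -3    0 ]
  [ 0     0    1   3    0 ]
  [ 0     0    0   0    1 ]
ρ1 -> ρ1 − 1/2·ρ4
  [ 1  -1/2  1/2   2  0 ]
  [ 0     1   -1  -3  0 ]
  [ 0     0    1   3  0 ]
  [ 0     0    0   0  1 ]
ρ2 -> ρ2 + ρ3
  [ 1  -1/2  1/2  2  0 ]
  [ 0     1    0  0  0 ]
  [ 0     0    1  3  0 ]
  [ 0     0    0  0  1 ]
ρ1 -> ρ1 − 1/2·ρ3
  [ 1  -1/2  0  1/2  0 ]
  [ 0     1  0    0  0 ]
  [ 0     0  1    3  0 ]
  [ 0     0  0    0  1 ]
ρ1 -> ρ1 + 1/2·ρ2
  [ 1  0  0  1/2  0 ]
  [ 0  1  0    0  0 ]
  [ 0  0  1    3  0 ]
  [ 0  0  0    0  1 ]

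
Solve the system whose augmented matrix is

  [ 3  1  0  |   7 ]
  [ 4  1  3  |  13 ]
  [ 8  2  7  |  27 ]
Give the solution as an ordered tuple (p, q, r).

Multiply ρ1 by 1/3.
  [ 1  1/3  0  |  7/3 ]
  [ 4    1  3  |   13 ]
  [ 8    2  7  |   27 ]
Subtract 4 times ρ1 from ρ2.
  [ 1   1/3  0  |   7/3 ]
  [ 0  -1/3  3  |  11/3 ]
  [ 8     2  7  |    27 ]
Subtract 8 times ρ1 from ρ3.
  [ 1   1/3  0  |   7/3 ]
  [ 0  -1/3  3  |  11/3 ]
  [ 0  -2/3  7  |  25/3 ]
Multiply ρ2 by -3.
  [ 1   1/3   0  |   7/3 ]
  [ 0     1  -9  |   -11 ]
  [ 0  -2/3   7  |  25/3 ]
Add 2/3 times ρ2 to ρ3.
  [ 1  1/3   0  |  7/3 ]
  [ 0    1  -9  |  -11 ]
  [ 0    0   1  |    1 ]
Add 9 times ρ3 to ρ2.
  [ 1  1/3  0  |  7/3 ]
  [ 0    1  0  |   -2 ]
  [ 0    0  1  |    1 ]
Subtract 1/3 times ρ2 from ρ1.
  [ 1  0  0  |   3 ]
  [ 0  1  0  |  -2 ]
  [ 0  0  1  |   1 ]
Reading off the last column: p = 3, q = -2, r = 1.

(3, -2, 1)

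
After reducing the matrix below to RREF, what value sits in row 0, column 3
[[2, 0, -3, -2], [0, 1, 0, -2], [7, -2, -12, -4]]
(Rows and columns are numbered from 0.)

0

Multiply R1 by 1/2.
  [ 1   0  -3/2  -1 ]
  [ 0   1     0  -2 ]
  [ 7  -2   -12  -4 ]
Subtract 7 times R1 from R3.
  [ 1   0  -3/2  -1 ]
  [ 0   1     0  -2 ]
  [ 0  -2  -3/2   3 ]
Add 2 times R2 to R3.
  [ 1  0  -3/2  -1 ]
  [ 0  1     0  -2 ]
  [ 0  0  -3/2  -1 ]
Multiply R3 by -2/3.
  [ 1  0  -3/2   -1 ]
  [ 0  1     0   -2 ]
  [ 0  0     1  2/3 ]
Add 3/2 times R3 to R1.
  [ 1  0  0    0 ]
  [ 0  1  0   -2 ]
  [ 0  0  1  2/3 ]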